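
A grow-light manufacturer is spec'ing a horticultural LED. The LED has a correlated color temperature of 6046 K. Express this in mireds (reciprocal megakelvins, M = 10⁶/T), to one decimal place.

165.4 mireds

M = 10⁶ / 6046 = 165.399 → 165.4 mireds.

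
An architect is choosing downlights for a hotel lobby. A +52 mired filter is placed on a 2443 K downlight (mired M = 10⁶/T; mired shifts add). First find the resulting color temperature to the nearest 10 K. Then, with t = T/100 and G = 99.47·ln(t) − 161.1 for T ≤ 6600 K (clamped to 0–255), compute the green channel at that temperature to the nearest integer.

145

M_in = 10⁶/2443 = 409.33; M_out = 409.33 + (+52) = 461.33.
T_out = 10⁶/461.33 = 2167.6 K → 2170 K; t = 21.7.
G = 99.47·ln 21.7 − 161.1 = 99.47·3.0773 − 161.1 = 145.000.
Rounded: 145.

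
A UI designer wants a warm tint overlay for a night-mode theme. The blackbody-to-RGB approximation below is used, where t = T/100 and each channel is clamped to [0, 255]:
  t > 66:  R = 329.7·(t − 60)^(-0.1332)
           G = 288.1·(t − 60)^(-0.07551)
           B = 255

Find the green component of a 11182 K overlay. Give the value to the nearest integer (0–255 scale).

t = 11182/100 = 111.82; the t > 66 branch applies.
G = 288.1·(111.82 − 60)^(-0.07551) = 288.1·51.82^(-0.07551) = 288.1·0.74223 = 213.836.
Rounded: 214.

214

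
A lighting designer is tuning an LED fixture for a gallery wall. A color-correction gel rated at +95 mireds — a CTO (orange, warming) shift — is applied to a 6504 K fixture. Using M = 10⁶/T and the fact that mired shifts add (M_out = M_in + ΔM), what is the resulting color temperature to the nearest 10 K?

4020 K

M_in = 10⁶/6504 = 153.75 mireds.
M_out = 153.75 + (+95) = 248.75 mireds.
T_out = 10⁶/248.75 = 4020.1 K → 4020 K.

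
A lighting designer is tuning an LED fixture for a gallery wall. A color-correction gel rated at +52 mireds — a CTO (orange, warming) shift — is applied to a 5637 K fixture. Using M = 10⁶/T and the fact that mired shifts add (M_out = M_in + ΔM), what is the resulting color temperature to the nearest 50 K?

4350 K

M_in = 10⁶/5637 = 177.40 mireds.
M_out = 177.40 + (+52) = 229.40 mireds.
T_out = 10⁶/229.40 = 4359.2 K → 4350 K.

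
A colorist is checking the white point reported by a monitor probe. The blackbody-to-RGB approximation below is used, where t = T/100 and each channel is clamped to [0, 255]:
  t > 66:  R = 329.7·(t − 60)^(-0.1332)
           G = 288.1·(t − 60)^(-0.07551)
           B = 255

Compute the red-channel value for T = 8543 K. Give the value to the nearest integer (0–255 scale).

214

t = 8543/100 = 85.43; the t > 66 branch applies.
R = 329.7·(85.43 − 60)^(-0.1332) = 329.7·25.43^(-0.1332) = 329.7·0.64984 = 214.253.
Rounded: 214.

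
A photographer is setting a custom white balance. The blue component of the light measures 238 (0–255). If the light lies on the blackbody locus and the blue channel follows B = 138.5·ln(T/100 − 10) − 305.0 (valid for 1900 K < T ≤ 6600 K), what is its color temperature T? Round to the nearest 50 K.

6050 K

ln(t − 10) = (238 + 305.0) / 138.5 = 3.9206.
t − 10 = e^3.9206 = 50.430, so t = 60.430.
T = 100·t = 6043 K → 6050 K to the nearest 50 K.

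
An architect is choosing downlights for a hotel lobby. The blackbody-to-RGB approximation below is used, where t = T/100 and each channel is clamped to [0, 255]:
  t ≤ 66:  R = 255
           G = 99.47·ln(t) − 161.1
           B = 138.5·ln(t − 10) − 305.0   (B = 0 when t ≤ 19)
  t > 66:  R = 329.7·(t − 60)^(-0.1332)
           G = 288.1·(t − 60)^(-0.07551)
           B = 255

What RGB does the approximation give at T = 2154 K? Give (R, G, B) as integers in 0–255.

(255, 144, 34)

t = 2154/100 = 21.54; the t ≤ 66 branch applies.
R = 255 by definition for t ≤ 66.
G = 99.47·ln 21.54 − 161.1 = 99.47·3.0699 − 161.1 = 144.264.
B = 138.5·ln(21.54 − 10) − 305.0 = 138.5·ln 11.54 − 305.0 = 138.5·2.4458 − 305.0 = 33.746.
Rounded: (255, 144, 34).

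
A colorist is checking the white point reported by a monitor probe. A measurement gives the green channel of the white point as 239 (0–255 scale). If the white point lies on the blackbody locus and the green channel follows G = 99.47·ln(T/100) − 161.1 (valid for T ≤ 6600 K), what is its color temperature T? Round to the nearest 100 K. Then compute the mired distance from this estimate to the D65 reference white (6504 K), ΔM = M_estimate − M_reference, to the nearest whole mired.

+25 mireds

ln t = (239 + 161.1) / 99.47 = 4.0223.
t = e^4.0223 = 55.830.
T = 100·t = 5583 K → 5600 K to the nearest 100 K.
M_estimate = 10⁶/5600 = 178.57; M_reference = 10⁶/6504 = 153.75.
ΔM = 178.57 − 153.75 = 24.82 → +25 mireds.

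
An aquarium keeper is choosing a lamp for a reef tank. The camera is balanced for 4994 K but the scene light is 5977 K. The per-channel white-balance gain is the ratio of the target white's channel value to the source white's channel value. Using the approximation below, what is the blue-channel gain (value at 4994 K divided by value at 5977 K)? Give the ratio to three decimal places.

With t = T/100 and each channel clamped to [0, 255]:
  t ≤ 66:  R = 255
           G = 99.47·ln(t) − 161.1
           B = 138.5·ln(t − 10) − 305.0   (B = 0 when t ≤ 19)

At 5977 K (t = 59.77):
  B = 138.5·ln(59.77 − 10) − 305.0 = 138.5·ln 49.77 − 305.0 = 138.5·3.9074 − 305.0 = 236.177.
At 4994 K (t = 49.94):
  B = 138.5·ln(49.94 − 10) − 305.0 = 138.5·ln 39.94 − 305.0 = 138.5·3.6874 − 305.0 = 205.702.
Gain = 205.702 / 236.177 = 0.8710 → 0.871.

0.871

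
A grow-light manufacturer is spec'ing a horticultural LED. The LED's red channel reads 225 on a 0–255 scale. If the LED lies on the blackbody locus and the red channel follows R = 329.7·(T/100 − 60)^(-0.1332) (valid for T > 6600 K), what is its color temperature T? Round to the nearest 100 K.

7800 K

(t − 60)^(-0.1332) = 225/329.7 = 0.68244.
t − 60 = 0.68244^(1/-0.1332) = 0.68244^(-7.508) = 17.610, so t = 77.610.
T = 100·t = 7761 K → 7800 K to the nearest 100 K.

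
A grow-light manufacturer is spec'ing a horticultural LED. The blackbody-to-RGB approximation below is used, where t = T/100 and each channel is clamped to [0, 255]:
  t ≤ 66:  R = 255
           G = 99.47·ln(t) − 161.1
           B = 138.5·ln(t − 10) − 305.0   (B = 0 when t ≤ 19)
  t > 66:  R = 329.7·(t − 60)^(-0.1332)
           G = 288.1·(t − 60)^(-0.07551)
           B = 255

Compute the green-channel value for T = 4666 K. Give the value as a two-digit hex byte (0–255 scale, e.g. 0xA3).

0xDD

t = 4666/100 = 46.66; the t ≤ 66 branch applies.
G = 99.47·ln 46.66 − 161.1 = 99.47·3.8429 − 161.1 = 221.152.
Rounded: 221; in hex, 0xDD.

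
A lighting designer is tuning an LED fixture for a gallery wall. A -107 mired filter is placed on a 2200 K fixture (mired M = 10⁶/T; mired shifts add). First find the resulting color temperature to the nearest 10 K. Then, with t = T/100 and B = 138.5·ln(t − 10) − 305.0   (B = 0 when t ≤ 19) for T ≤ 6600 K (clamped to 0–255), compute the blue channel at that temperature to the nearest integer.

M_in = 10⁶/2200 = 454.55; M_out = 454.55 + (-107) = 347.55.
T_out = 10⁶/347.55 = 2877.3 K → 2880 K; t = 28.8.
B = 138.5·ln(28.8 − 10) − 305.0 = 138.5·ln 18.8 − 305.0 = 138.5·2.9339 − 305.0 = 101.339.
Rounded: 101.

101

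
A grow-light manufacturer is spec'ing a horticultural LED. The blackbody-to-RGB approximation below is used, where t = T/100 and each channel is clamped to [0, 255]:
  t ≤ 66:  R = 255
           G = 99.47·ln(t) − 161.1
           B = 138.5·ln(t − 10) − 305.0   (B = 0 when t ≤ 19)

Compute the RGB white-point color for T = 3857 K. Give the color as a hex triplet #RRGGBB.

#FFCA9F

t = 3857/100 = 38.57; the t ≤ 66 branch applies.
R = 255 by definition for t ≤ 66.
G = 99.47·ln 38.57 − 161.1 = 99.47·3.6525 − 161.1 = 202.212.
B = 138.5·ln(38.57 − 10) − 305.0 = 138.5·ln 28.57 − 305.0 = 138.5·3.3524 − 305.0 = 159.301.
Rounded: (255, 202, 159).
In hex: #FFCA9F.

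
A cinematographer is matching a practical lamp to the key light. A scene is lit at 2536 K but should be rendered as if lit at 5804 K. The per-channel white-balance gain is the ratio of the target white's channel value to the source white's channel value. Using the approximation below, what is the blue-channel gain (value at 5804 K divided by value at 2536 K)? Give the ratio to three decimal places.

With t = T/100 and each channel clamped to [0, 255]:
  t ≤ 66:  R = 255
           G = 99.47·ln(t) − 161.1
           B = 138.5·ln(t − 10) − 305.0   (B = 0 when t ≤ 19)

At 2536 K (t = 25.36):
  B = 138.5·ln(25.36 − 10) − 305.0 = 138.5·ln 15.36 − 305.0 = 138.5·2.7318 − 305.0 = 73.350.
At 5804 K (t = 58.04):
  B = 138.5·ln(58.04 − 10) − 305.0 = 138.5·ln 48.04 − 305.0 = 138.5·3.8720 − 305.0 = 231.277.
Gain = 231.277 / 73.350 = 3.1531 → 3.153.

3.153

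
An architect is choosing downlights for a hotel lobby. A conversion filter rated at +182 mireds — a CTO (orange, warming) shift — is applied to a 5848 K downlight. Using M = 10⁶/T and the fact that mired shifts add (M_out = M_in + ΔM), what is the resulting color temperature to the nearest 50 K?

2850 K

M_in = 10⁶/5848 = 171.00 mireds.
M_out = 171.00 + (+182) = 353.00 mireds.
T_out = 10⁶/353.00 = 2832.9 K → 2850 K.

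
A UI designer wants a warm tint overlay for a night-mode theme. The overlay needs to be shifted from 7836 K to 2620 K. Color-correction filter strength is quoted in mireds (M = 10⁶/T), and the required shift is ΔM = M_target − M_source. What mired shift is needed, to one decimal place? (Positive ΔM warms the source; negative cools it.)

M_source = 10⁶/7836 = 127.616; M_target = 10⁶/2620 = 381.679.
ΔM = 381.679 − 127.616 = 254.063 → +254.1 mireds, a warming shift.

+254.1 mireds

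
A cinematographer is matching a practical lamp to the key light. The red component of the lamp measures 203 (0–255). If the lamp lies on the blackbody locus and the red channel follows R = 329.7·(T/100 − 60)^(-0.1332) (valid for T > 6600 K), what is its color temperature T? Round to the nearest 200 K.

(t − 60)^(-0.1332) = 203/329.7 = 0.61571.
t − 60 = 0.61571^(1/-0.1332) = 0.61571^(-7.508) = 38.129, so t = 98.129.
T = 100·t = 9813 K → 9800 K to the nearest 200 K.

9800 K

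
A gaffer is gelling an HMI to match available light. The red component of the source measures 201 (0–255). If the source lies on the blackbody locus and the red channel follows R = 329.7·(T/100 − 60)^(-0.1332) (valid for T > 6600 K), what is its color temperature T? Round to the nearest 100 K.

(t − 60)^(-0.1332) = 201/329.7 = 0.60965.
t − 60 = 0.60965^(1/-0.1332) = 0.60965^(-7.508) = 41.071, so t = 101.071.
T = 100·t = 10107 K → 10100 K to the nearest 100 K.

10100 K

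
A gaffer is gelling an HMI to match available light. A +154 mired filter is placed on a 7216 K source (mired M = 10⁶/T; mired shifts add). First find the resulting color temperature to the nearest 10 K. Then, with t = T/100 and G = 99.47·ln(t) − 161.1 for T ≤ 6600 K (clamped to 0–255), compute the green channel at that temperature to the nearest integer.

190

M_in = 10⁶/7216 = 138.58; M_out = 138.58 + (+154) = 292.58.
T_out = 10⁶/292.58 = 3417.9 K → 3420 K; t = 34.2.
G = 99.47·ln 34.2 − 161.1 = 99.47·3.5322 − 161.1 = 190.250.
Rounded: 190.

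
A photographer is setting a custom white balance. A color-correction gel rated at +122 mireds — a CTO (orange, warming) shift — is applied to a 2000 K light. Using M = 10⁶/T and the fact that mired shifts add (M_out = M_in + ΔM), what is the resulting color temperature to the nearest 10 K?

M_in = 10⁶/2000 = 500.00 mireds.
M_out = 500.00 + (+122) = 622.00 mireds.
T_out = 10⁶/622.00 = 1607.7 K → 1610 K.

1610 K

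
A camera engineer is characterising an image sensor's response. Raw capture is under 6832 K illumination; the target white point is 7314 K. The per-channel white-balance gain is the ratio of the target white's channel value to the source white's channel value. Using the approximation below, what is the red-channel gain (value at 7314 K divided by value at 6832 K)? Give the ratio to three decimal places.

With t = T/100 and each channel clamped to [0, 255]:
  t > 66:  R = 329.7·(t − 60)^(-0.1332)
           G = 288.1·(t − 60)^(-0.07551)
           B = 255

At 6832 K (t = 68.32):
  R = 329.7·(68.32 − 60)^(-0.1332) = 329.7·8.32^(-0.1332) = 329.7·0.75412 = 248.633.
At 7314 K (t = 73.14):
  R = 329.7·(73.14 − 60)^(-0.1332) = 329.7·13.14^(-0.1332) = 329.7·0.70958 = 233.949.
Gain = 233.949 / 248.633 = 0.9409 → 0.941.

0.941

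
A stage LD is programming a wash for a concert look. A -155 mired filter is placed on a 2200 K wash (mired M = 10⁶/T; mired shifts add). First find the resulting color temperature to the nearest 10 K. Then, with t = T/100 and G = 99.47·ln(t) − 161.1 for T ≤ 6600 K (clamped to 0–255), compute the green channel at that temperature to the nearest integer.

M_in = 10⁶/2200 = 454.55; M_out = 454.55 + (-155) = 299.55.
T_out = 10⁶/299.55 = 3338.4 K → 3340 K; t = 33.4.
G = 99.47·ln 33.4 − 161.1 = 99.47·3.5086 − 161.1 = 187.896.
Rounded: 188.

188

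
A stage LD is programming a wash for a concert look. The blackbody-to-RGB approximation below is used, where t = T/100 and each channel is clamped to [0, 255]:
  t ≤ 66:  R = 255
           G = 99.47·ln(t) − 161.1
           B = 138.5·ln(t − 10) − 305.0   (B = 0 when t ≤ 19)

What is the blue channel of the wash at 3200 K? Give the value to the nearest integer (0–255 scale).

123

t = 3200/100 = 32; the t ≤ 66 branch applies.
B = 138.5·ln(32 − 10) − 305.0 = 138.5·ln 22 − 305.0 = 138.5·3.0910 − 305.0 = 123.109.
Rounded: 123.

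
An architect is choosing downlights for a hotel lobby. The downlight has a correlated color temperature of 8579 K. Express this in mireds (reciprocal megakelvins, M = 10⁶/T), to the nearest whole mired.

117 mireds

M = 10⁶ / 8579 = 116.564 → 117 mireds.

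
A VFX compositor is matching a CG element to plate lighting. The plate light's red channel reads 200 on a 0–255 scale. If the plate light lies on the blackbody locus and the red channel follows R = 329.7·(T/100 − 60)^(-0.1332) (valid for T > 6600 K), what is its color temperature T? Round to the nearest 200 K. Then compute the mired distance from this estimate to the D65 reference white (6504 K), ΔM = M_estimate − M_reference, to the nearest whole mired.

-56 mireds

(t − 60)^(-0.1332) = 200/329.7 = 0.60661.
t − 60 = 0.60661^(1/-0.1332) = 0.60661^(-7.508) = 42.638, so t = 102.638.
T = 100·t = 10264 K → 10200 K to the nearest 200 K.
M_estimate = 10⁶/10200 = 98.04; M_reference = 10⁶/6504 = 153.75.
ΔM = 98.04 − 153.75 = -55.71 → -56 mireds.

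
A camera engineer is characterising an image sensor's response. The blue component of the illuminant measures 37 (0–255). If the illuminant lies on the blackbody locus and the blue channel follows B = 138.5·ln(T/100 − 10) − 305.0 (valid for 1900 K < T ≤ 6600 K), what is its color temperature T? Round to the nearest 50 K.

ln(t − 10) = (37 + 305.0) / 138.5 = 2.4693.
t − 10 = e^2.4693 = 11.814, so t = 21.814.
T = 100·t = 2181 K → 2200 K to the nearest 50 K.

2200 K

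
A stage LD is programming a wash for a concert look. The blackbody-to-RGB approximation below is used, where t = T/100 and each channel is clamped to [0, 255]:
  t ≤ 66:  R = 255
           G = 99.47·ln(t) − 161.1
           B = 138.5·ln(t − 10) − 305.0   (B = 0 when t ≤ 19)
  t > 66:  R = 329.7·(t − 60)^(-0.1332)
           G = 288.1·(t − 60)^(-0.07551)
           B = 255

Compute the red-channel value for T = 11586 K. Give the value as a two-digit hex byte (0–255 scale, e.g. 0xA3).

0xC1

t = 11586/100 = 115.86; the t > 66 branch applies.
R = 329.7·(115.86 − 60)^(-0.1332) = 329.7·55.86^(-0.1332) = 329.7·0.58518 = 192.932.
Rounded: 193; in hex, 0xC1.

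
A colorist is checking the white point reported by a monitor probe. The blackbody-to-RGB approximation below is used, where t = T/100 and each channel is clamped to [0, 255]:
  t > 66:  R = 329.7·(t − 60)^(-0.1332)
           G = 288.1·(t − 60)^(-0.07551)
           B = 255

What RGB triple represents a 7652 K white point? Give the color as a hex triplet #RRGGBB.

#E3E9FF

t = 7652/100 = 76.52; the t > 66 branch applies.
R = 329.7·(76.52 − 60)^(-0.1332) = 329.7·16.52^(-0.1332) = 329.7·0.68827 = 226.924.
G = 288.1·(76.52 − 60)^(-0.07551) = 288.1·16.52^(-0.07551) = 288.1·0.80915 = 233.116.
B = 255 by definition for t > 66.
Rounded: (227, 233, 255).
In hex: #E3E9FF.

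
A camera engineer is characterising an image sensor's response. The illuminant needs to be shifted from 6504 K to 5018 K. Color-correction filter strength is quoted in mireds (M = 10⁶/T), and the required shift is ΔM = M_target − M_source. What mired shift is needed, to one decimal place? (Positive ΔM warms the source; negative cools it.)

M_source = 10⁶/6504 = 153.752; M_target = 10⁶/5018 = 199.283.
ΔM = 199.283 − 153.752 = 45.531 → +45.5 mireds, a warming shift.

+45.5 mireds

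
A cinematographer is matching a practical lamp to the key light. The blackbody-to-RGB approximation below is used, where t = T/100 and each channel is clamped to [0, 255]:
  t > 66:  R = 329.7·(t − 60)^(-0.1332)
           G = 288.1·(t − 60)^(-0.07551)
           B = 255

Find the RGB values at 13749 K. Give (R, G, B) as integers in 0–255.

t = 13749/100 = 137.49; the t > 66 branch applies.
R = 329.7·(137.49 − 60)^(-0.1332) = 329.7·77.49^(-0.1332) = 329.7·0.56021 = 184.702.
G = 288.1·(137.49 − 60)^(-0.07551) = 288.1·77.49^(-0.07551) = 288.1·0.72002 = 207.437.
B = 255 by definition for t > 66.
Rounded: (185, 207, 255).

(185, 207, 255)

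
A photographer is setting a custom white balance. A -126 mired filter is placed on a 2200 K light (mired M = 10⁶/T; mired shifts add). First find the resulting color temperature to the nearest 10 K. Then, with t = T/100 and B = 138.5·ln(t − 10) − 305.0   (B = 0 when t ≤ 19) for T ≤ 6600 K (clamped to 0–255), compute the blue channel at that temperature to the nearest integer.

113

M_in = 10⁶/2200 = 454.55; M_out = 454.55 + (-126) = 328.55.
T_out = 10⁶/328.55 = 3043.7 K → 3040 K; t = 30.4.
B = 138.5·ln(30.4 − 10) − 305.0 = 138.5·ln 20.4 − 305.0 = 138.5·3.0155 − 305.0 = 112.652.
Rounded: 113.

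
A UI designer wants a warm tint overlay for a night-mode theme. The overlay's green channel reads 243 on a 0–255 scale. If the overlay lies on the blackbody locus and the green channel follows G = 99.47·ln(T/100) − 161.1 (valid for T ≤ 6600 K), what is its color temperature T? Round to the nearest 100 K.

ln t = (243 + 161.1) / 99.47 = 4.0625.
t = e^4.0625 = 58.121.
T = 100·t = 5812 K → 5800 K to the nearest 100 K.

5800 K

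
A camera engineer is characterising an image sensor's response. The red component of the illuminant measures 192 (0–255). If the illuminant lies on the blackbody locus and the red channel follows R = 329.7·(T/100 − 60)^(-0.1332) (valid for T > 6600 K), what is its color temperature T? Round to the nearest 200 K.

(t − 60)^(-0.1332) = 192/329.7 = 0.58235.
t − 60 = 0.58235^(1/-0.1332) = 0.58235^(-7.508) = 57.929, so t = 117.929.
T = 100·t = 11793 K → 11800 K to the nearest 200 K.

11800 K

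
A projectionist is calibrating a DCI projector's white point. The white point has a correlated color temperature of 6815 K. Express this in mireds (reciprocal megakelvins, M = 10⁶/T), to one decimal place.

M = 10⁶ / 6815 = 146.735 → 146.7 mireds.

146.7 mireds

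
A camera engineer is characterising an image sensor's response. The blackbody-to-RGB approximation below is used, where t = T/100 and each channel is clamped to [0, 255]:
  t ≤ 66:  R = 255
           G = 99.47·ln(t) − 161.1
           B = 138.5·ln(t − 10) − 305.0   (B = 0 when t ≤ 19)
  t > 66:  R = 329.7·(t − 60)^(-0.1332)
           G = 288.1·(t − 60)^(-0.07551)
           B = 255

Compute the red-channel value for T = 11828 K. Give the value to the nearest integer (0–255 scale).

192

t = 11828/100 = 118.28; the t > 66 branch applies.
R = 329.7·(118.28 − 60)^(-0.1332) = 329.7·58.28^(-0.1332) = 329.7·0.58188 = 191.846.
Rounded: 192.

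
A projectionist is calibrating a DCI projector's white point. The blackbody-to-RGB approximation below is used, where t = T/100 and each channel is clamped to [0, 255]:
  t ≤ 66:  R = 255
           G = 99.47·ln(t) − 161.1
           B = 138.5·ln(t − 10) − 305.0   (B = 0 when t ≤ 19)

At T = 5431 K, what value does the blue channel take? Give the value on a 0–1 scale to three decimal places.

0.863

t = 5431/100 = 54.31; the t ≤ 66 branch applies.
B = 138.5·ln(54.31 − 10) − 305.0 = 138.5·ln 44.31 − 305.0 = 138.5·3.7912 − 305.0 = 220.083.
On a 0–1 scale: 220.083/255 = 0.8631 → 0.863.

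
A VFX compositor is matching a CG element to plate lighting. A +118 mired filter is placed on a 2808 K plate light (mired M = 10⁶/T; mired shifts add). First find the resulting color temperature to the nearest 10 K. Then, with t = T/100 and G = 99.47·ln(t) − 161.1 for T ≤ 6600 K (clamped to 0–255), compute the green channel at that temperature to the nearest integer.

M_in = 10⁶/2808 = 356.13; M_out = 356.13 + (+118) = 474.13.
T_out = 10⁶/474.13 = 2109.1 K → 2110 K; t = 21.1.
G = 99.47·ln 21.1 − 161.1 = 99.47·3.0493 − 161.1 = 142.211.
Rounded: 142.

142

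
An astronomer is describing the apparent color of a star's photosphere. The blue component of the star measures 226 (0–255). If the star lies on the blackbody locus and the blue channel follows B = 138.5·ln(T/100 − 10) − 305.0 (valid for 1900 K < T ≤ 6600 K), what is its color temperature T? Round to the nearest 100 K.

5600 K

ln(t − 10) = (226 + 305.0) / 138.5 = 3.8339.
t − 10 = e^3.8339 = 46.244, so t = 56.244.
T = 100·t = 5624 K → 5600 K to the nearest 100 K.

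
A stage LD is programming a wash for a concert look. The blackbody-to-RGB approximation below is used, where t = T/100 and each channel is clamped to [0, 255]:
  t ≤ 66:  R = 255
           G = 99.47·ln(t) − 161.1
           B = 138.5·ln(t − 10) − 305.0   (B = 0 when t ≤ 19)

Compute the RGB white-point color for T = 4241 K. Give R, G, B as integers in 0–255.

t = 4241/100 = 42.41; the t ≤ 66 branch applies.
R = 255 by definition for t ≤ 66.
G = 99.47·ln 42.41 − 161.1 = 99.47·3.7474 − 161.1 = 211.652.
B = 138.5·ln(42.41 − 10) − 305.0 = 138.5·ln 32.41 − 305.0 = 138.5·3.4785 − 305.0 = 176.768.
Rounded: (255, 212, 177).

R=255, G=212, B=177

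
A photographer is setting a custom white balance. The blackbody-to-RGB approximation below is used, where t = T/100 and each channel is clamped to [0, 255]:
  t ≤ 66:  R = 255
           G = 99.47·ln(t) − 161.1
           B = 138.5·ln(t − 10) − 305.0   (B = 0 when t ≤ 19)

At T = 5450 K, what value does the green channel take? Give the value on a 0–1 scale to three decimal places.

0.928

t = 5450/100 = 54.5; the t ≤ 66 branch applies.
G = 99.47·ln 54.5 − 161.1 = 99.47·3.9982 − 161.1 = 236.601.
On a 0–1 scale: 236.601/255 = 0.9278 → 0.928.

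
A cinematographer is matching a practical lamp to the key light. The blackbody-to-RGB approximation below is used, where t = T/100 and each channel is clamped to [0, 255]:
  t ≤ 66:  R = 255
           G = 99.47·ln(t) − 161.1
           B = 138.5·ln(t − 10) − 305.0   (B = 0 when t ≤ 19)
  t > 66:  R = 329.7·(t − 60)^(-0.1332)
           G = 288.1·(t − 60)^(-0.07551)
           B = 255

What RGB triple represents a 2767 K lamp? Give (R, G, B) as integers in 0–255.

(255, 169, 93)

t = 2767/100 = 27.67; the t ≤ 66 branch applies.
R = 255 by definition for t ≤ 66.
G = 99.47·ln 27.67 − 161.1 = 99.47·3.3203 − 161.1 = 169.175.
B = 138.5·ln(27.67 − 10) − 305.0 = 138.5·ln 17.67 − 305.0 = 138.5·2.8719 − 305.0 = 92.754.
Rounded: (255, 169, 93).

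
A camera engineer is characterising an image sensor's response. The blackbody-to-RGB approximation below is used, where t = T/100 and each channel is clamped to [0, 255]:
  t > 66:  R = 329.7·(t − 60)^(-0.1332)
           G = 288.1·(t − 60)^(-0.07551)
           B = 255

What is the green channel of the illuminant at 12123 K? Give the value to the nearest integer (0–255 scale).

t = 12123/100 = 121.23; the t > 66 branch applies.
G = 288.1·(121.23 − 60)^(-0.07551) = 288.1·61.23^(-0.07551) = 288.1·0.73294 = 211.159.
Rounded: 211.

211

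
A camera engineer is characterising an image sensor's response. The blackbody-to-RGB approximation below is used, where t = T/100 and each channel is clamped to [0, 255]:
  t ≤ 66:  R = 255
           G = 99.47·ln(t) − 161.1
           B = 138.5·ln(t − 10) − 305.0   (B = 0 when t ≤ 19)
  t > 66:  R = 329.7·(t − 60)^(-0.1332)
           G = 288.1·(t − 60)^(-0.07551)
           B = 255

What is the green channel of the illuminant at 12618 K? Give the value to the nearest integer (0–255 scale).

t = 12618/100 = 126.18; the t > 66 branch applies.
G = 288.1·(126.18 − 60)^(-0.07551) = 288.1·66.18^(-0.07551) = 288.1·0.72865 = 209.923.
Rounded: 210.

210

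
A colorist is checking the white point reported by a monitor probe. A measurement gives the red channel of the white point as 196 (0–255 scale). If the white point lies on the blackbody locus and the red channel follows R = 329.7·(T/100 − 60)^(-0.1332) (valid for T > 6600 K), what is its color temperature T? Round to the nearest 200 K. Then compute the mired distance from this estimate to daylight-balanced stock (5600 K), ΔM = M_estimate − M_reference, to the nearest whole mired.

-88 mireds

(t − 60)^(-0.1332) = 196/329.7 = 0.59448.
t − 60 = 0.59448^(1/-0.1332) = 0.59448^(-7.508) = 49.621, so t = 109.621.
T = 100·t = 10962 K → 11000 K to the nearest 200 K.
M_estimate = 10⁶/11000 = 90.91; M_reference = 10⁶/5600 = 178.57.
ΔM = 90.91 − 178.57 = -87.66 → -88 mireds.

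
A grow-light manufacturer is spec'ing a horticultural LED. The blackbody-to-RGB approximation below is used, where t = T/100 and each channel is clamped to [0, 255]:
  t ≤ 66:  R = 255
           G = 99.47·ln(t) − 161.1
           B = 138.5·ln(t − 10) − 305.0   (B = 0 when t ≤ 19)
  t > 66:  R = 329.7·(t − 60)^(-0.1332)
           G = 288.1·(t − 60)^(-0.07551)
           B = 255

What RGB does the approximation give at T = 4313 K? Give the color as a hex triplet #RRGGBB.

#FFD5B4

t = 4313/100 = 43.13; the t ≤ 66 branch applies.
R = 255 by definition for t ≤ 66.
G = 99.47·ln 43.13 − 161.1 = 99.47·3.7642 − 161.1 = 213.327.
B = 138.5·ln(43.13 − 10) − 305.0 = 138.5·ln 33.13 − 305.0 = 138.5·3.5004 − 305.0 = 179.811.
Rounded: (255, 213, 180).
In hex: #FFD5B4.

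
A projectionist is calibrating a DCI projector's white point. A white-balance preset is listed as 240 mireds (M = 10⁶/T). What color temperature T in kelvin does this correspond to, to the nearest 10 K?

4170 K

T = 10⁶ / 240 = 4166.67 K → 4170 K.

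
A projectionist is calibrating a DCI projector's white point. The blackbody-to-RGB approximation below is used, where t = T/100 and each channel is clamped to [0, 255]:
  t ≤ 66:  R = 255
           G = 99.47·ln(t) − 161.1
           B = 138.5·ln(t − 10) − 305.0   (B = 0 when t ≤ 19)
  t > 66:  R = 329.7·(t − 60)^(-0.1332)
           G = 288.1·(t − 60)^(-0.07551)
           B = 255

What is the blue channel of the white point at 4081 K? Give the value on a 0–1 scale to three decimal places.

0.666

t = 4081/100 = 40.81; the t ≤ 66 branch applies.
B = 138.5·ln(40.81 − 10) − 305.0 = 138.5·ln 30.81 − 305.0 = 138.5·3.4278 − 305.0 = 169.756.
On a 0–1 scale: 169.756/255 = 0.6657 → 0.666.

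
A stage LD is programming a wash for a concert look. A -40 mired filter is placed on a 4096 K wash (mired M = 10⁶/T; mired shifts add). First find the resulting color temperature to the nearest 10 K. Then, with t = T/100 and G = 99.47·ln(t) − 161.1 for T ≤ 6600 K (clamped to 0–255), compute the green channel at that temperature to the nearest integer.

M_in = 10⁶/4096 = 244.14; M_out = 244.14 + (-40) = 204.14.
T_out = 10⁶/204.14 = 4898.6 K → 4900 K; t = 49.
G = 99.47·ln 49 − 161.1 = 99.47·3.8918 − 161.1 = 226.019.
Rounded: 226.

226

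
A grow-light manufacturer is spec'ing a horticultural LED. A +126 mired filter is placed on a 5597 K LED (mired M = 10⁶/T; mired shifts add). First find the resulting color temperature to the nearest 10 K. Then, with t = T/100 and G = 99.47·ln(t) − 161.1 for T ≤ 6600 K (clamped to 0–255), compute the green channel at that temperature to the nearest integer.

M_in = 10⁶/5597 = 178.67; M_out = 178.67 + (+126) = 304.67.
T_out = 10⁶/304.67 = 3282.3 K → 3280 K; t = 32.8.
G = 99.47·ln 32.8 − 161.1 = 99.47·3.4904 − 161.1 = 186.093.
Rounded: 186.

186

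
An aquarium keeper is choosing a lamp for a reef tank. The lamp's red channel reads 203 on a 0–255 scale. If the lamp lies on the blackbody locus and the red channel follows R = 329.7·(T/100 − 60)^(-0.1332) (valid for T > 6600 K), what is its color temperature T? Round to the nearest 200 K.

9800 K

(t − 60)^(-0.1332) = 203/329.7 = 0.61571.
t − 60 = 0.61571^(1/-0.1332) = 0.61571^(-7.508) = 38.129, so t = 98.129.
T = 100·t = 9813 K → 9800 K to the nearest 200 K.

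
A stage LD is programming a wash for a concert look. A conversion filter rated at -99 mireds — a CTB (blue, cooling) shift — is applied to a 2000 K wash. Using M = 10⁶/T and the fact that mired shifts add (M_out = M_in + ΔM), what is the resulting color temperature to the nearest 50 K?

M_in = 10⁶/2000 = 500.00 mireds.
M_out = 500.00 + (-99) = 401.00 mireds.
T_out = 10⁶/401.00 = 2493.8 K → 2500 K.

2500 K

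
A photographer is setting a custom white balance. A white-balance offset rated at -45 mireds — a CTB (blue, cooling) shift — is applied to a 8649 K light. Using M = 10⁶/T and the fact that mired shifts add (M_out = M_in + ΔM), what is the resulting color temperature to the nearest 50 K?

14150 K

M_in = 10⁶/8649 = 115.62 mireds.
M_out = 115.62 + (-45) = 70.62 mireds.
T_out = 10⁶/70.62 = 14160.2 K → 14150 K.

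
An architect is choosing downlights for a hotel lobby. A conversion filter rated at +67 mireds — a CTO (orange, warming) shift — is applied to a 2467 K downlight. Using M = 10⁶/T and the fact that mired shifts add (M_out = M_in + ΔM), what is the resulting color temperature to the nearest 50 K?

M_in = 10⁶/2467 = 405.35 mireds.
M_out = 405.35 + (+67) = 472.35 mireds.
T_out = 10⁶/472.35 = 2117.1 K → 2100 K.

2100 K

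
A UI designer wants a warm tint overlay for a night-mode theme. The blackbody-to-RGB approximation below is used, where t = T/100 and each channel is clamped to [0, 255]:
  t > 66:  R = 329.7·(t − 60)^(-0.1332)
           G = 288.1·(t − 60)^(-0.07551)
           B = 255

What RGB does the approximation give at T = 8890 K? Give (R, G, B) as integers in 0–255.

t = 8890/100 = 88.9; the t > 66 branch applies.
R = 329.7·(88.9 − 60)^(-0.1332) = 329.7·28.9^(-0.1332) = 329.7·0.63886 = 210.633.
G = 288.1·(88.9 − 60)^(-0.07551) = 288.1·28.9^(-0.07551) = 288.1·0.77569 = 223.476.
B = 255 by definition for t > 66.
Rounded: (211, 223, 255).

(211, 223, 255)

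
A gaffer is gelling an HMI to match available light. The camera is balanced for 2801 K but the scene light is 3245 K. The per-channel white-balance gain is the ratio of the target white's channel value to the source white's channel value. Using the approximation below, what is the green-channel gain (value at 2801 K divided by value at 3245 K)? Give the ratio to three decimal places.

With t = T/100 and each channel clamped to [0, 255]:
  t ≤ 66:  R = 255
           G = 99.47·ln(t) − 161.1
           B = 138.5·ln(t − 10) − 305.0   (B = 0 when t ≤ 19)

At 3245 K (t = 32.45):
  G = 99.47·ln 32.45 − 161.1 = 99.47·3.4797 − 161.1 = 185.026.
At 2801 K (t = 28.01):
  G = 99.47·ln 28.01 − 161.1 = 99.47·3.3326 − 161.1 = 170.390.
Gain = 170.390 / 185.026 = 0.9209 → 0.921.

0.921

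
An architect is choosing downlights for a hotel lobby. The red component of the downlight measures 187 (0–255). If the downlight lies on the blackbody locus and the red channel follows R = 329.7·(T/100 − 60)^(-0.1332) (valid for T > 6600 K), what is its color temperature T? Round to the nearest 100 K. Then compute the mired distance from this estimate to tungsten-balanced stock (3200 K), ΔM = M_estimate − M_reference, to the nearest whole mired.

(t − 60)^(-0.1332) = 187/329.7 = 0.56718.
t − 60 = 0.56718^(1/-0.1332) = 0.56718^(-7.508) = 70.620, so t = 130.620.
T = 100·t = 13062 K → 13100 K to the nearest 100 K.
M_estimate = 10⁶/13100 = 76.34; M_reference = 10⁶/3200 = 312.50.
ΔM = 76.34 − 312.50 = -236.16 → -236 mireds.

-236 mireds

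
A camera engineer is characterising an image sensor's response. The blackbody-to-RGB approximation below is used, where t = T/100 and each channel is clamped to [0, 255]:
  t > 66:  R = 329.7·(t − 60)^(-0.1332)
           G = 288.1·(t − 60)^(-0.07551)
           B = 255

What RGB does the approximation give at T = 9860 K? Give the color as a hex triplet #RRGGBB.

t = 9860/100 = 98.6; the t > 66 branch applies.
R = 329.7·(98.6 − 60)^(-0.1332) = 329.7·38.6^(-0.1332) = 329.7·0.61470 = 202.668.
G = 288.1·(98.6 − 60)^(-0.07551) = 288.1·38.6^(-0.07551) = 288.1·0.75892 = 218.645.
B = 255 by definition for t > 66.
Rounded: (203, 219, 255).
In hex: #CBDBFF.

#CBDBFF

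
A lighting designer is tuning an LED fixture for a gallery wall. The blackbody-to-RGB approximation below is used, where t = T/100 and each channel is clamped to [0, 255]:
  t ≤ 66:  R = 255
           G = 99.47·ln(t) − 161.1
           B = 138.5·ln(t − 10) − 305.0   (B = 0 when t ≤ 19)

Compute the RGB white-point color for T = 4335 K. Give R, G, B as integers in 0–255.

t = 4335/100 = 43.35; the t ≤ 66 branch applies.
R = 255 by definition for t ≤ 66.
G = 99.47·ln 43.35 − 161.1 = 99.47·3.7693 − 161.1 = 213.833.
B = 138.5·ln(43.35 − 10) − 305.0 = 138.5·ln 33.35 − 305.0 = 138.5·3.5071 − 305.0 = 180.728.
Rounded: (255, 214, 181).

R=255, G=214, B=181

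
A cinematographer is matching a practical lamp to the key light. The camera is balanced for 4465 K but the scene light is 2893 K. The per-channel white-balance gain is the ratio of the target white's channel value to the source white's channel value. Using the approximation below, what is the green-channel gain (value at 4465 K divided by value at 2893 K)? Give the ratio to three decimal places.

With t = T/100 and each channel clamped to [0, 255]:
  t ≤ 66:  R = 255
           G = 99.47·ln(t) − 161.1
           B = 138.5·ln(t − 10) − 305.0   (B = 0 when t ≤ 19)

At 2893 K (t = 28.93):
  G = 99.47·ln 28.93 − 161.1 = 99.47·3.3649 − 161.1 = 173.605.
At 4465 K (t = 44.65):
  G = 99.47·ln 44.65 − 161.1 = 99.47·3.7989 − 161.1 = 216.772.
Gain = 216.772 / 173.605 = 1.2487 → 1.249.

1.249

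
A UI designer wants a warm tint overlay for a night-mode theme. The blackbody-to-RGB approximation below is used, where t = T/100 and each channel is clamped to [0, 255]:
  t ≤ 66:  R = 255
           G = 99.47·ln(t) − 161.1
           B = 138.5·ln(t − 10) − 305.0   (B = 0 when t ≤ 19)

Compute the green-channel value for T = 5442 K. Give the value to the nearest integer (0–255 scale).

236

t = 5442/100 = 54.42; the t ≤ 66 branch applies.
G = 99.47·ln 54.42 − 161.1 = 99.47·3.9967 − 161.1 = 236.455.
Rounded: 236.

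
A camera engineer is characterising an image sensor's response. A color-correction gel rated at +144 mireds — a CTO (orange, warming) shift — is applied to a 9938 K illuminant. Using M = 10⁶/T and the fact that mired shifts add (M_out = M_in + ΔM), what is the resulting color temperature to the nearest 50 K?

M_in = 10⁶/9938 = 100.62 mireds.
M_out = 100.62 + (+144) = 244.62 mireds.
T_out = 10⁶/244.62 = 4087.9 K → 4100 K.

4100 K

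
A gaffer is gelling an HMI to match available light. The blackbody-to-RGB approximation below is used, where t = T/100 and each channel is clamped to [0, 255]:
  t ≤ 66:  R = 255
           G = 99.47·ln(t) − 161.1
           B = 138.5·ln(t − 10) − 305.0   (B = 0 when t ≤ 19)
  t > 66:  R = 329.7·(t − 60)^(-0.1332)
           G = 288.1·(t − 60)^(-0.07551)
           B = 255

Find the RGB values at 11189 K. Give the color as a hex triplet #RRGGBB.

t = 11189/100 = 111.89; the t > 66 branch applies.
R = 329.7·(111.89 − 60)^(-0.1332) = 329.7·51.89^(-0.1332) = 329.7·0.59095 = 194.836.
G = 288.1·(111.89 − 60)^(-0.07551) = 288.1·51.89^(-0.07551) = 288.1·0.74215 = 213.815.
B = 255 by definition for t > 66.
Rounded: (195, 214, 255).
In hex: #C3D6FF.

#C3D6FF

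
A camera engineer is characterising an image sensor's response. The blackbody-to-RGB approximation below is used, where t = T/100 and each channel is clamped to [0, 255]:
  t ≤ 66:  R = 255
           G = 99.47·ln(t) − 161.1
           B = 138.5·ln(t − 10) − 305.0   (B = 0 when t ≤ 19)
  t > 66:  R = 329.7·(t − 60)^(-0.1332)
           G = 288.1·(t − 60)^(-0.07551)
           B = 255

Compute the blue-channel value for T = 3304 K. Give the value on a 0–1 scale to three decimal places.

t = 3304/100 = 33.04; the t ≤ 66 branch applies.
B = 138.5·ln(33.04 − 10) − 305.0 = 138.5·ln 23.04 − 305.0 = 138.5·3.1372 − 305.0 = 129.507.
On a 0–1 scale: 129.507/255 = 0.5079 → 0.508.

0.508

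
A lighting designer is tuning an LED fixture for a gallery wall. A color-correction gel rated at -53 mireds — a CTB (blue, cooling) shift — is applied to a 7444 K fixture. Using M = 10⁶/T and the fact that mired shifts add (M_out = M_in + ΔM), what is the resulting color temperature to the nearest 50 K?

M_in = 10⁶/7444 = 134.34 mireds.
M_out = 134.34 + (-53) = 81.34 mireds.
T_out = 10⁶/81.34 = 12294.6 K → 12300 K.

12300 K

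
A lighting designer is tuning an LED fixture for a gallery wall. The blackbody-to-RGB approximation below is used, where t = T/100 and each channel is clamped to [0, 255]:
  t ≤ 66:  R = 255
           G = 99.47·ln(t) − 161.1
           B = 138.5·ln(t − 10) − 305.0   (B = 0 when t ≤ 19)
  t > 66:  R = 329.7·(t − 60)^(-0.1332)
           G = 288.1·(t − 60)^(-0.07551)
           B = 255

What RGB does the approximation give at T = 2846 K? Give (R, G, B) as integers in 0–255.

(255, 172, 99)

t = 2846/100 = 28.46; the t ≤ 66 branch applies.
R = 255 by definition for t ≤ 66.
G = 99.47·ln 28.46 − 161.1 = 99.47·3.3485 − 161.1 = 171.975.
B = 138.5·ln(28.46 − 10) − 305.0 = 138.5·ln 18.46 − 305.0 = 138.5·2.9156 − 305.0 = 98.811.
Rounded: (255, 172, 99).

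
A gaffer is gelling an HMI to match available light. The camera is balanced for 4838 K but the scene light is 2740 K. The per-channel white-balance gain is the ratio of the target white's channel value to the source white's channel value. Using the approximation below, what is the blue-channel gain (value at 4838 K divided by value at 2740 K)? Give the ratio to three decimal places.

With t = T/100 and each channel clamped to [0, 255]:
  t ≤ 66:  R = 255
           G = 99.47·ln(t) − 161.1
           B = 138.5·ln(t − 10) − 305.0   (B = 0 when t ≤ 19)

2.209

At 2740 K (t = 27.4):
  B = 138.5·ln(27.4 − 10) − 305.0 = 138.5·ln 17.4 − 305.0 = 138.5·2.8565 − 305.0 = 90.621.
At 4838 K (t = 48.38):
  B = 138.5·ln(48.38 − 10) − 305.0 = 138.5·ln 38.38 − 305.0 = 138.5·3.6475 − 305.0 = 200.184.
Gain = 200.184 / 90.621 = 2.2090 → 2.209.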